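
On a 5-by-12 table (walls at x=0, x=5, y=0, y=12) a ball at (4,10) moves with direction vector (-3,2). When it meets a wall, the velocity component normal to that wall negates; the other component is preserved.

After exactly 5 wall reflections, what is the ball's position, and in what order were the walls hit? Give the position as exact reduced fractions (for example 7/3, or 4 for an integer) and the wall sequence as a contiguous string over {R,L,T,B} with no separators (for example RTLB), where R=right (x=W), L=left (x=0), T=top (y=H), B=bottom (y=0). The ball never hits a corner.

Final position: (5,4/3)
Wall sequence: TLRLR

1. t=1 → T at (1,12); v=(-3,-2)
2. t=1/3 → L at (0,34/3); v=(3,-2)
3. t=5/3 → R at (5,8); v=(-3,-2)
4. t=5/3 → L at (0,14/3); v=(3,-2)
5. t=5/3 → R at (5,4/3); v=(-3,-2)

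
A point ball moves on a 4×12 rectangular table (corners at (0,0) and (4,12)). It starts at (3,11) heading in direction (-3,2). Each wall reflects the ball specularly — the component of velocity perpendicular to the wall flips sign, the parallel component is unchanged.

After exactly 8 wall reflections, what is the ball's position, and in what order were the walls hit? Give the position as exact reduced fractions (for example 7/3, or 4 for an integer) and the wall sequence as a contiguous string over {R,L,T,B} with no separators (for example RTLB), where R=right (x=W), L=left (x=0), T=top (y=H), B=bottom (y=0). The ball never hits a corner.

Final position: (4,7/3)
Wall sequence: TLRLRLBR

1. t=1/2 → T at (3/2,12); v=(-3,-2)
2. t=1/2 → L at (0,11); v=(3,-2)
3. t=4/3 → R at (4,25/3); v=(-3,-2)
4. t=4/3 → L at (0,17/3); v=(3,-2)
5. t=4/3 → R at (4,3); v=(-3,-2)
6. t=4/3 → L at (0,1/3); v=(3,-2)
7. t=1/6 → B at (1/2,0); v=(3,2)
8. t=7/6 → R at (4,7/3); v=(-3,2)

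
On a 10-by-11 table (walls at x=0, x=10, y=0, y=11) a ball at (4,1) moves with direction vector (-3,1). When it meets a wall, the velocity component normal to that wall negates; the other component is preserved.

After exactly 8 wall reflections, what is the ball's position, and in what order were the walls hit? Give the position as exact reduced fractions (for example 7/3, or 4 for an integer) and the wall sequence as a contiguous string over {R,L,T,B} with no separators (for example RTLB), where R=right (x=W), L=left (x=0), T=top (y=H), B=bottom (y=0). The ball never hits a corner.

1. t=4/3 → L at (0,7/3); v=(3,1)
2. t=10/3 → R at (10,17/3); v=(-3,1)
3. t=10/3 → L at (0,9); v=(3,1)
4. t=2 → T at (6,11); v=(3,-1)
5. t=4/3 → R at (10,29/3); v=(-3,-1)
6. t=10/3 → L at (0,19/3); v=(3,-1)
7. t=10/3 → R at (10,3); v=(-3,-1)
8. t=3 → B at (1,0); v=(-3,1)

Final position: (1,0)
Wall sequence: LRLTRLRB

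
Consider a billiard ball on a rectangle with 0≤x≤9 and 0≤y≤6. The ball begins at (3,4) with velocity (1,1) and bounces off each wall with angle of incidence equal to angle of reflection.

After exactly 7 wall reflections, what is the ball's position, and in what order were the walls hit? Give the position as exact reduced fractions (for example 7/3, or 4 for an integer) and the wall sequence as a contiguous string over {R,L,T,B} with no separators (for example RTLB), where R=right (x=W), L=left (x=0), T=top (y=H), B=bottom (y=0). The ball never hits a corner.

Final position: (9,4)
Wall sequence: TRBTLBR

1. t=2 → T at (5,6); v=(1,-1)
2. t=4 → R at (9,2); v=(-1,-1)
3. t=2 → B at (7,0); v=(-1,1)
4. t=6 → T at (1,6); v=(-1,-1)
5. t=1 → L at (0,5); v=(1,-1)
6. t=5 → B at (5,0); v=(1,1)
7. t=4 → R at (9,4); v=(-1,1)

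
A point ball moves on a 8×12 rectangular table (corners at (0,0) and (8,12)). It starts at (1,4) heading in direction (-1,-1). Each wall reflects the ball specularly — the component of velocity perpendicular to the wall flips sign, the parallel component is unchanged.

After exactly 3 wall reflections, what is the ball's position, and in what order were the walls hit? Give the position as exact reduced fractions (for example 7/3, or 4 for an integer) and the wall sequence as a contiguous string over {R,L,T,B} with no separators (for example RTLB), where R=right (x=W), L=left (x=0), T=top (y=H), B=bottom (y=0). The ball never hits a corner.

1. t=1 → L at (0,3); v=(1,-1)
2. t=3 → B at (3,0); v=(1,1)
3. t=5 → R at (8,5); v=(-1,1)

Final position: (8,5)
Wall sequence: LBR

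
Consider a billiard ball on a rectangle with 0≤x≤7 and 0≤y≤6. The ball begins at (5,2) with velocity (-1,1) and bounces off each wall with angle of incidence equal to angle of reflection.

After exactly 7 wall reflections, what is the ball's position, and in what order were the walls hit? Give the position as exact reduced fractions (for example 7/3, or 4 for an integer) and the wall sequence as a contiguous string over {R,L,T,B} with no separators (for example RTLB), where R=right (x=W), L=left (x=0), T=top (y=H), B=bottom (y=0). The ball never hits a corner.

1. t=4 → T at (1,6); v=(-1,-1)
2. t=1 → L at (0,5); v=(1,-1)
3. t=5 → B at (5,0); v=(1,1)
4. t=2 → R at (7,2); v=(-1,1)
5. t=4 → T at (3,6); v=(-1,-1)
6. t=3 → L at (0,3); v=(1,-1)
7. t=3 → B at (3,0); v=(1,1)

Final position: (3,0)
Wall sequence: TLBRTLB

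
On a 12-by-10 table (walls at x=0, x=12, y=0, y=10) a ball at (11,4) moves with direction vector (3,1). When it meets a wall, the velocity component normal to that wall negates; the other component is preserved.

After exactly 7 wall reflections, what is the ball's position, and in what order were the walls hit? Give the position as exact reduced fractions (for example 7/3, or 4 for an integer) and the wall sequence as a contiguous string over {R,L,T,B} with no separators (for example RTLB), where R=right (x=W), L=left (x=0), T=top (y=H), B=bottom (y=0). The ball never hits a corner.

1. t=1/3 → R at (12,13/3); v=(-3,1)
2. t=4 → L at (0,25/3); v=(3,1)
3. t=5/3 → T at (5,10); v=(3,-1)
4. t=7/3 → R at (12,23/3); v=(-3,-1)
5. t=4 → L at (0,11/3); v=(3,-1)
6. t=11/3 → B at (11,0); v=(3,1)
7. t=1/3 → R at (12,1/3); v=(-3,1)

Final position: (12,1/3)
Wall sequence: RLTRLBR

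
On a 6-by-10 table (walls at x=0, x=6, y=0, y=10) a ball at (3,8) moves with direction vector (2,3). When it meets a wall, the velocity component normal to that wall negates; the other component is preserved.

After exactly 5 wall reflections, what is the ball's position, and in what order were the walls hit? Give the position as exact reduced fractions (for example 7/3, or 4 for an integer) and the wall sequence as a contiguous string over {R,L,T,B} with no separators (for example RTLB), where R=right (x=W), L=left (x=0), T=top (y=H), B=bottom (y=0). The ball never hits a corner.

Final position: (17/3,10)
Wall sequence: TRBLT

1. t=2/3 → T at (13/3,10); v=(2,-3)
2. t=5/6 → R at (6,15/2); v=(-2,-3)
3. t=5/2 → B at (1,0); v=(-2,3)
4. t=1/2 → L at (0,3/2); v=(2,3)
5. t=17/6 → T at (17/3,10); v=(2,-3)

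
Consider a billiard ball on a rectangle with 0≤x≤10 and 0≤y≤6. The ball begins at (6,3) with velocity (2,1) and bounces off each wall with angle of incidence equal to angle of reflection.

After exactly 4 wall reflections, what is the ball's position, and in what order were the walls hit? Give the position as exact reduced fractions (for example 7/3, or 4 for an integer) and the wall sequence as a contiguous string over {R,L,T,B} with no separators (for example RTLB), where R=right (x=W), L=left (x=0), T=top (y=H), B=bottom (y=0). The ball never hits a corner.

Final position: (4,0)
Wall sequence: RTLB

1. t=2 → R at (10,5); v=(-2,1)
2. t=1 → T at (8,6); v=(-2,-1)
3. t=4 → L at (0,2); v=(2,-1)
4. t=2 → B at (4,0); v=(2,1)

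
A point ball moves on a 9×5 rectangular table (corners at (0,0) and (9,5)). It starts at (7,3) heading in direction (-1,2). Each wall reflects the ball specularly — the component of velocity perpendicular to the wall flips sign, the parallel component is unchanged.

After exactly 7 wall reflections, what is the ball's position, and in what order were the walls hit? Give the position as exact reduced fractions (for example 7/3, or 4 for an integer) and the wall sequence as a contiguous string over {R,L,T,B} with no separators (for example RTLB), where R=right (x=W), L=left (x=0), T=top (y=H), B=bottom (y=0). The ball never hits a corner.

Final position: (13/2,0)
Wall sequence: TBTLBTB

1. t=1 → T at (6,5); v=(-1,-2)
2. t=5/2 → B at (7/2,0); v=(-1,2)
3. t=5/2 → T at (1,5); v=(-1,-2)
4. t=1 → L at (0,3); v=(1,-2)
5. t=3/2 → B at (3/2,0); v=(1,2)
6. t=5/2 → T at (4,5); v=(1,-2)
7. t=5/2 → B at (13/2,0); v=(1,2)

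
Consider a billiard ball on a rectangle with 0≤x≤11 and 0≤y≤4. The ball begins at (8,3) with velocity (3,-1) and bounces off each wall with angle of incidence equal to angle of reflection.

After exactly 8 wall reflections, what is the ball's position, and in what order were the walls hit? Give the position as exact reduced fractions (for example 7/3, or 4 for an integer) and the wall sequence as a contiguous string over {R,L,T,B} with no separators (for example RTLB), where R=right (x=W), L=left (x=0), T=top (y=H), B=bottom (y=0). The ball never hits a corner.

1. t=1 → R at (11,2); v=(-3,-1)
2. t=2 → B at (5,0); v=(-3,1)
3. t=5/3 → L at (0,5/3); v=(3,1)
4. t=7/3 → T at (7,4); v=(3,-1)
5. t=4/3 → R at (11,8/3); v=(-3,-1)
6. t=8/3 → B at (3,0); v=(-3,1)
7. t=1 → L at (0,1); v=(3,1)
8. t=3 → T at (9,4); v=(3,-1)

Final position: (9,4)
Wall sequence: RBLTRBLT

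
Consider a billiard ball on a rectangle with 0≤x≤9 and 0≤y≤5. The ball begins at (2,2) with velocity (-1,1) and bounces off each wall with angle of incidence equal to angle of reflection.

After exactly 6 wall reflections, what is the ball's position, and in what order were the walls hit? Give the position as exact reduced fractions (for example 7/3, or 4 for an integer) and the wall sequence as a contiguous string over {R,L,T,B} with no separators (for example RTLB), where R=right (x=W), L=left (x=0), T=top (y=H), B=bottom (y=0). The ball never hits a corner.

Final position: (2,0)
Wall sequence: LTBRTB

1. t=2 → L at (0,4); v=(1,1)
2. t=1 → T at (1,5); v=(1,-1)
3. t=5 → B at (6,0); v=(1,1)
4. t=3 → R at (9,3); v=(-1,1)
5. t=2 → T at (7,5); v=(-1,-1)
6. t=5 → B at (2,0); v=(-1,1)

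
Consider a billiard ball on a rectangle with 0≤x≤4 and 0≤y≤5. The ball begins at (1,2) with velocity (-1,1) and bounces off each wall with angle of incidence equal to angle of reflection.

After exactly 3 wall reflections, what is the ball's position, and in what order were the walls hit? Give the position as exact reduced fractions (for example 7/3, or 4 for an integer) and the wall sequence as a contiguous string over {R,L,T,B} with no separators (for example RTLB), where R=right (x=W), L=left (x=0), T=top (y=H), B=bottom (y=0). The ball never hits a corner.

Final position: (4,3)
Wall sequence: LTR

1. t=1 → L at (0,3); v=(1,1)
2. t=2 → T at (2,5); v=(1,-1)
3. t=2 → R at (4,3); v=(-1,-1)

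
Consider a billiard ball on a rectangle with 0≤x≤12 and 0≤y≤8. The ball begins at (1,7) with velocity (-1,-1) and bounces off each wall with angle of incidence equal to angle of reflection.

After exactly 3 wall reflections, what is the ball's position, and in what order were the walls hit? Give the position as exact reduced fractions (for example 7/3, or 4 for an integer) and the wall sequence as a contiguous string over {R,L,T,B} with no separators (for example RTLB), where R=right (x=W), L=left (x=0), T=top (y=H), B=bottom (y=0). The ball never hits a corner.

Final position: (12,6)
Wall sequence: LBR

1. t=1 → L at (0,6); v=(1,-1)
2. t=6 → B at (6,0); v=(1,1)
3. t=6 → R at (12,6); v=(-1,1)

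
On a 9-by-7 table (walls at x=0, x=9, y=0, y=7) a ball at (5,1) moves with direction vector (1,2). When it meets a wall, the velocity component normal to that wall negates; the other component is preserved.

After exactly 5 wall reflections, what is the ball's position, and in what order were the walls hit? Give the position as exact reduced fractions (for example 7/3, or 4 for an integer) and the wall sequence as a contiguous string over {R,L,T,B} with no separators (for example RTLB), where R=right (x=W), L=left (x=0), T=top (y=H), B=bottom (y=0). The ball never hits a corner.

1. t=3 → T at (8,7); v=(1,-2)
2. t=1 → R at (9,5); v=(-1,-2)
3. t=5/2 → B at (13/2,0); v=(-1,2)
4. t=7/2 → T at (3,7); v=(-1,-2)
5. t=3 → L at (0,1); v=(1,-2)

Final position: (0,1)
Wall sequence: TRBTL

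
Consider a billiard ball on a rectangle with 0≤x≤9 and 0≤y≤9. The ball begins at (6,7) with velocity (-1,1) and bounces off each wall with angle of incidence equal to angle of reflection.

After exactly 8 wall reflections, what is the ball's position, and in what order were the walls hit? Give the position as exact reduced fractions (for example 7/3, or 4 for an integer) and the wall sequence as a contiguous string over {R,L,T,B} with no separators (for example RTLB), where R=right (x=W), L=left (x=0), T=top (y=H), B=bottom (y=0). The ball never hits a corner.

1. t=2 → T at (4,9); v=(-1,-1)
2. t=4 → L at (0,5); v=(1,-1)
3. t=5 → B at (5,0); v=(1,1)
4. t=4 → R at (9,4); v=(-1,1)
5. t=5 → T at (4,9); v=(-1,-1)
6. t=4 → L at (0,5); v=(1,-1)
7. t=5 → B at (5,0); v=(1,1)
8. t=4 → R at (9,4); v=(-1,1)

Final position: (9,4)
Wall sequence: TLBRTLBR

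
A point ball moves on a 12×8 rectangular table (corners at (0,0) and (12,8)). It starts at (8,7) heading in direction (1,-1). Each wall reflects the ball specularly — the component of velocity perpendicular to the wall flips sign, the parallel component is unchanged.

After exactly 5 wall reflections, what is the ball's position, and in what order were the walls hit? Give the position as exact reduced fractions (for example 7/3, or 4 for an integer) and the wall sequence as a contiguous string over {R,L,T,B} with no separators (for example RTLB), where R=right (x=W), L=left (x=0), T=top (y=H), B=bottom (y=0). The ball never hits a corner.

1. t=4 → R at (12,3); v=(-1,-1)
2. t=3 → B at (9,0); v=(-1,1)
3. t=8 → T at (1,8); v=(-1,-1)
4. t=1 → L at (0,7); v=(1,-1)
5. t=7 → B at (7,0); v=(1,1)

Final position: (7,0)
Wall sequence: RBTLB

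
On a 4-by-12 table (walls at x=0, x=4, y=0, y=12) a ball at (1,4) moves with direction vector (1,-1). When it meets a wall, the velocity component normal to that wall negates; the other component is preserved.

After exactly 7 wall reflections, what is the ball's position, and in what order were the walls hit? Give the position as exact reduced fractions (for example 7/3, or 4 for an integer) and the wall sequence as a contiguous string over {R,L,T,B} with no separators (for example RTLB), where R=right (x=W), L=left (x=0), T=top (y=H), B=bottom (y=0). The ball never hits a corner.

Final position: (4,9)
Wall sequence: RBLRLTR

1. t=3 → R at (4,1); v=(-1,-1)
2. t=1 → B at (3,0); v=(-1,1)
3. t=3 → L at (0,3); v=(1,1)
4. t=4 → R at (4,7); v=(-1,1)
5. t=4 → L at (0,11); v=(1,1)
6. t=1 → T at (1,12); v=(1,-1)
7. t=3 → R at (4,9); v=(-1,-1)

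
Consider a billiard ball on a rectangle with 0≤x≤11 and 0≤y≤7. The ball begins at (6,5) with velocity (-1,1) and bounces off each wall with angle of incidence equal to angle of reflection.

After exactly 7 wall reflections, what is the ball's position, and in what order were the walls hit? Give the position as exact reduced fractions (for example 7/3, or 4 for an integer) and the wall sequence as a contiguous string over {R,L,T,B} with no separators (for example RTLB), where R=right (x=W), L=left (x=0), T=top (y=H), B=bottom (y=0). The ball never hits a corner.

1. t=2 → T at (4,7); v=(-1,-1)
2. t=4 → L at (0,3); v=(1,-1)
3. t=3 → B at (3,0); v=(1,1)
4. t=7 → T at (10,7); v=(1,-1)
5. t=1 → R at (11,6); v=(-1,-1)
6. t=6 → B at (5,0); v=(-1,1)
7. t=5 → L at (0,5); v=(1,1)

Final position: (0,5)
Wall sequence: TLBTRBL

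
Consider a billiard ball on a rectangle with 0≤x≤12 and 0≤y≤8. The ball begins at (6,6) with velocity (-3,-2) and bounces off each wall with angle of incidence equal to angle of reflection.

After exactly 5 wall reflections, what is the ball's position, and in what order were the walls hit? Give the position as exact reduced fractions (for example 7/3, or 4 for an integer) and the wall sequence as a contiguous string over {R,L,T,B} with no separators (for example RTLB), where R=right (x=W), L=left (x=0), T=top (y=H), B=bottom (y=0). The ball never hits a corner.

1. t=2 → L at (0,2); v=(3,-2)
2. t=1 → B at (3,0); v=(3,2)
3. t=3 → R at (12,6); v=(-3,2)
4. t=1 → T at (9,8); v=(-3,-2)
5. t=3 → L at (0,2); v=(3,-2)

Final position: (0,2)
Wall sequence: LBRTL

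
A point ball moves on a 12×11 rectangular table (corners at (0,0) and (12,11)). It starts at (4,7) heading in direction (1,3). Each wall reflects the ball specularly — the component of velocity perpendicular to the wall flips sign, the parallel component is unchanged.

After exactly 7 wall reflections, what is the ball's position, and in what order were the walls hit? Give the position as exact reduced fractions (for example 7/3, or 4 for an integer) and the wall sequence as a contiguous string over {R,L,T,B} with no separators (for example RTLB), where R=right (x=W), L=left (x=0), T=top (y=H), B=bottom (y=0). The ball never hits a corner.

1. t=4/3 → T at (16/3,11); v=(1,-3)
2. t=11/3 → B at (9,0); v=(1,3)
3. t=3 → R at (12,9); v=(-1,3)
4. t=2/3 → T at (34/3,11); v=(-1,-3)
5. t=11/3 → B at (23/3,0); v=(-1,3)
6. t=11/3 → T at (4,11); v=(-1,-3)
7. t=11/3 → B at (1/3,0); v=(-1,3)

Final position: (1/3,0)
Wall sequence: TBRTBTB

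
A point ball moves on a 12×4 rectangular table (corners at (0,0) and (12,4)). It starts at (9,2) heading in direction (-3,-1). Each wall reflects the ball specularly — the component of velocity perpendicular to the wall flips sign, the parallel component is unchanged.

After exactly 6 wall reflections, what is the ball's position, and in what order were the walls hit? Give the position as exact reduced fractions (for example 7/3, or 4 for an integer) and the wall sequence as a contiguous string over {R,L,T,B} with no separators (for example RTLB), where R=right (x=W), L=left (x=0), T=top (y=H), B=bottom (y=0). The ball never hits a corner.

1. t=2 → B at (3,0); v=(-3,1)
2. t=1 → L at (0,1); v=(3,1)
3. t=3 → T at (9,4); v=(3,-1)
4. t=1 → R at (12,3); v=(-3,-1)
5. t=3 → B at (3,0); v=(-3,1)
6. t=1 → L at (0,1); v=(3,1)

Final position: (0,1)
Wall sequence: BLTRBL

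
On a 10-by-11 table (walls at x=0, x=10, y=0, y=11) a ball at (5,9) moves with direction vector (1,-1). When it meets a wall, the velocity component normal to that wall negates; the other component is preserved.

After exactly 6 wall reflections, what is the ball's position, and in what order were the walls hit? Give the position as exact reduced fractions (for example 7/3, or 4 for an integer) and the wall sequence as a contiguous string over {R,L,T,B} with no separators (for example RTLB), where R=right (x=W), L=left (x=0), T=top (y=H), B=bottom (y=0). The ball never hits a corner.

1. t=5 → R at (10,4); v=(-1,-1)
2. t=4 → B at (6,0); v=(-1,1)
3. t=6 → L at (0,6); v=(1,1)
4. t=5 → T at (5,11); v=(1,-1)
5. t=5 → R at (10,6); v=(-1,-1)
6. t=6 → B at (4,0); v=(-1,1)

Final position: (4,0)
Wall sequence: RBLTRB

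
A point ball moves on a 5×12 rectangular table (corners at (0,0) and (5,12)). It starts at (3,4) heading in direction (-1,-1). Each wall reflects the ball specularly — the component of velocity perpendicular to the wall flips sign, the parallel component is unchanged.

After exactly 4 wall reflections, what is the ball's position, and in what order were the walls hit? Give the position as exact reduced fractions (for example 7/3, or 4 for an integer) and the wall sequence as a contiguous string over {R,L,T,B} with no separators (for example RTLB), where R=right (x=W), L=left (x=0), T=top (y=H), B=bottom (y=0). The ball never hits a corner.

1. t=3 → L at (0,1); v=(1,-1)
2. t=1 → B at (1,0); v=(1,1)
3. t=4 → R at (5,4); v=(-1,1)
4. t=5 → L at (0,9); v=(1,1)

Final position: (0,9)
Wall sequence: LBRL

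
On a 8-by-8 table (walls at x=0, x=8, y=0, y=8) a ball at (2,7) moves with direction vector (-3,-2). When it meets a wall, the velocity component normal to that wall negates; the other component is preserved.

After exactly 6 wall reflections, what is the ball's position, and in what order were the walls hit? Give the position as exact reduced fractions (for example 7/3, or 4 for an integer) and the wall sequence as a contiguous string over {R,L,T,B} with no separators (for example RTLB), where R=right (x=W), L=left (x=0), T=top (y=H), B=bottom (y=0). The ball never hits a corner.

Final position: (8,17/3)
Wall sequence: LRBLTR

1. t=2/3 → L at (0,17/3); v=(3,-2)
2. t=8/3 → R at (8,1/3); v=(-3,-2)
3. t=1/6 → B at (15/2,0); v=(-3,2)
4. t=5/2 → L at (0,5); v=(3,2)
5. t=3/2 → T at (9/2,8); v=(3,-2)
6. t=7/6 → R at (8,17/3); v=(-3,-2)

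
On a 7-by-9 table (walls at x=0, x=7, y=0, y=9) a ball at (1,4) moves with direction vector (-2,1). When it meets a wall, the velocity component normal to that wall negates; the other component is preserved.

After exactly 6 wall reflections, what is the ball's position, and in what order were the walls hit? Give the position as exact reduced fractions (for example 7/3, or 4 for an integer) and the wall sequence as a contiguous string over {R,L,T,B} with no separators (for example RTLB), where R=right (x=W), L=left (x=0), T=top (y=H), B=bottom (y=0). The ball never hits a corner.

1. t=1/2 → L at (0,9/2); v=(2,1)
2. t=7/2 → R at (7,8); v=(-2,1)
3. t=1 → T at (5,9); v=(-2,-1)
4. t=5/2 → L at (0,13/2); v=(2,-1)
5. t=7/2 → R at (7,3); v=(-2,-1)
6. t=3 → B at (1,0); v=(-2,1)

Final position: (1,0)
Wall sequence: LRTLRB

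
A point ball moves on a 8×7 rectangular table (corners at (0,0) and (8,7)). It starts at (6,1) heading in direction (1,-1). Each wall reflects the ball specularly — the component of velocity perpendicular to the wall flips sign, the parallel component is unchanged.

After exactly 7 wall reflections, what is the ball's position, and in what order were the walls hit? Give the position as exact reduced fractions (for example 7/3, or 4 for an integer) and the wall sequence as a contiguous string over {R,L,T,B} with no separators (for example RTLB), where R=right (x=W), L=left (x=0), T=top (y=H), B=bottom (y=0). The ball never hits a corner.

Final position: (4,7)
Wall sequence: BRTLBRT

1. t=1 → B at (7,0); v=(1,1)
2. t=1 → R at (8,1); v=(-1,1)
3. t=6 → T at (2,7); v=(-1,-1)
4. t=2 → L at (0,5); v=(1,-1)
5. t=5 → B at (5,0); v=(1,1)
6. t=3 → R at (8,3); v=(-1,1)
7. t=4 → T at (4,7); v=(-1,-1)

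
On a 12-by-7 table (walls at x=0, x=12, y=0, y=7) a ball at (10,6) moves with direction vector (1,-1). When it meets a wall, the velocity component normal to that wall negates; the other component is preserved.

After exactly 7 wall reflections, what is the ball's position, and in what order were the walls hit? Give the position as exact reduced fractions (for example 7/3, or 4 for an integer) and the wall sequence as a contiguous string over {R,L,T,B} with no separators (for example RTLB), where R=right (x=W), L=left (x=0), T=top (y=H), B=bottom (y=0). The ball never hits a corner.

Final position: (11,7)
Wall sequence: RBTLBRT

1. t=2 → R at (12,4); v=(-1,-1)
2. t=4 → B at (8,0); v=(-1,1)
3. t=7 → T at (1,7); v=(-1,-1)
4. t=1 → L at (0,6); v=(1,-1)
5. t=6 → B at (6,0); v=(1,1)
6. t=6 → R at (12,6); v=(-1,1)
7. t=1 → T at (11,7); v=(-1,-1)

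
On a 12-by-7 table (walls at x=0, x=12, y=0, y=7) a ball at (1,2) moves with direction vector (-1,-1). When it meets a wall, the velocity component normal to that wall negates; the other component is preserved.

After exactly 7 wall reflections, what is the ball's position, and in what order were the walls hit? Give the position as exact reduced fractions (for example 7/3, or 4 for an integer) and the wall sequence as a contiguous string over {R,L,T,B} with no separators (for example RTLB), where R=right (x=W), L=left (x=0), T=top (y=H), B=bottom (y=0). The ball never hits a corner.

Final position: (0,5)
Wall sequence: LBTRBTL

1. t=1 → L at (0,1); v=(1,-1)
2. t=1 → B at (1,0); v=(1,1)
3. t=7 → T at (8,7); v=(1,-1)
4. t=4 → R at (12,3); v=(-1,-1)
5. t=3 → B at (9,0); v=(-1,1)
6. t=7 → T at (2,7); v=(-1,-1)
7. t=2 → L at (0,5); v=(1,-1)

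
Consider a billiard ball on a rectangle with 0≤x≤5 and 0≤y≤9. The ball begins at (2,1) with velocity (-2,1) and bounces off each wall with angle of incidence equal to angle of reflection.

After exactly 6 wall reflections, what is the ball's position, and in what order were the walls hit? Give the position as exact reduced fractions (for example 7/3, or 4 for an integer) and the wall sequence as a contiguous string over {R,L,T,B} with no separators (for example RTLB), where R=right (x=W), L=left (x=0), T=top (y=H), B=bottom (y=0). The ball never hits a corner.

1. t=1 → L at (0,2); v=(2,1)
2. t=5/2 → R at (5,9/2); v=(-2,1)
3. t=5/2 → L at (0,7); v=(2,1)
4. t=2 → T at (4,9); v=(2,-1)
5. t=1/2 → R at (5,17/2); v=(-2,-1)
6. t=5/2 → L at (0,6); v=(2,-1)

Final position: (0,6)
Wall sequence: LRLTRL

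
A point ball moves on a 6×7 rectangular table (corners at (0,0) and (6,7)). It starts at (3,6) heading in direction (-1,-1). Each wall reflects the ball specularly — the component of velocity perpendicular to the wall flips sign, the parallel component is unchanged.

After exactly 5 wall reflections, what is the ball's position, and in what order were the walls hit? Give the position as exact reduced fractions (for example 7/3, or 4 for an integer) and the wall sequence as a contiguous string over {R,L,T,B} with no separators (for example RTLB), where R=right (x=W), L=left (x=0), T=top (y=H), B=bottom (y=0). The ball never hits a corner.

1. t=3 → L at (0,3); v=(1,-1)
2. t=3 → B at (3,0); v=(1,1)
3. t=3 → R at (6,3); v=(-1,1)
4. t=4 → T at (2,7); v=(-1,-1)
5. t=2 → L at (0,5); v=(1,-1)

Final position: (0,5)
Wall sequence: LBRTL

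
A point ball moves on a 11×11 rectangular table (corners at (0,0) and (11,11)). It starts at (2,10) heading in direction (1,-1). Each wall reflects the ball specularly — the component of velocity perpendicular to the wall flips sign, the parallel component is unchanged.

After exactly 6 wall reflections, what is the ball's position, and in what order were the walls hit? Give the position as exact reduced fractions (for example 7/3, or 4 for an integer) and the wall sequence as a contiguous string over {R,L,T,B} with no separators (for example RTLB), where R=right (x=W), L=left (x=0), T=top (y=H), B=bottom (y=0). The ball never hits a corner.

Final position: (10,0)
Wall sequence: RBLTRB

1. t=9 → R at (11,1); v=(-1,-1)
2. t=1 → B at (10,0); v=(-1,1)
3. t=10 → L at (0,10); v=(1,1)
4. t=1 → T at (1,11); v=(1,-1)
5. t=10 → R at (11,1); v=(-1,-1)
6. t=1 → B at (10,0); v=(-1,1)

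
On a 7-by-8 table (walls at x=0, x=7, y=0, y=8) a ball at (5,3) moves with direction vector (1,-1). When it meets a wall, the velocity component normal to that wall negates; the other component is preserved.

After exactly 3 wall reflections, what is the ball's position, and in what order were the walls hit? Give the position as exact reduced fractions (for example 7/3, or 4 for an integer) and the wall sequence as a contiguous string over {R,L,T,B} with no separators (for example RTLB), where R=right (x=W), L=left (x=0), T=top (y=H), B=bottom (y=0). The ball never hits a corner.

1. t=2 → R at (7,1); v=(-1,-1)
2. t=1 → B at (6,0); v=(-1,1)
3. t=6 → L at (0,6); v=(1,1)

Final position: (0,6)
Wall sequence: RBL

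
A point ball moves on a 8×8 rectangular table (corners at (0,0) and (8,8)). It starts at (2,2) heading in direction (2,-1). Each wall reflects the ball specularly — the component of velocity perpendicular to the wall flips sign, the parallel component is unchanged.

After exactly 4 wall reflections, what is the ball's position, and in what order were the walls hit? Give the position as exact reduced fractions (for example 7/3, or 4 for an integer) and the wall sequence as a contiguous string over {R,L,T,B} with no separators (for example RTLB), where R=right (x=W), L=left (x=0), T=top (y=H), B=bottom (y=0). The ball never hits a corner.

1. t=2 → B at (6,0); v=(2,1)
2. t=1 → R at (8,1); v=(-2,1)
3. t=4 → L at (0,5); v=(2,1)
4. t=3 → T at (6,8); v=(2,-1)

Final position: (6,8)
Wall sequence: BRLT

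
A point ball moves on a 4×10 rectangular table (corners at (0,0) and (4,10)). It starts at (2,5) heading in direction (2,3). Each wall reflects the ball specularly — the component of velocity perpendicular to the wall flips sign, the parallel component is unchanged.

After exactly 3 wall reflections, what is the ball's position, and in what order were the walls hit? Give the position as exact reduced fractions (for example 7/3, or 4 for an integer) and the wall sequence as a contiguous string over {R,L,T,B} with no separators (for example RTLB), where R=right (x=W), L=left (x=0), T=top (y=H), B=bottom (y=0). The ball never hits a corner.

1. t=1 → R at (4,8); v=(-2,3)
2. t=2/3 → T at (8/3,10); v=(-2,-3)
3. t=4/3 → L at (0,6); v=(2,-3)

Final position: (0,6)
Wall sequence: RTL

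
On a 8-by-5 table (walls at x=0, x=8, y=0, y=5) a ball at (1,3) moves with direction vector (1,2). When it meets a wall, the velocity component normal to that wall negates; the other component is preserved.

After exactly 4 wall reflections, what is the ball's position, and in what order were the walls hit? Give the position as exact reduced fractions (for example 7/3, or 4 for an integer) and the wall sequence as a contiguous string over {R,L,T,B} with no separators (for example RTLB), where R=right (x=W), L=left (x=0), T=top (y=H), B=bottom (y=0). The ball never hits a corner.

1. t=1 → T at (2,5); v=(1,-2)
2. t=5/2 → B at (9/2,0); v=(1,2)
3. t=5/2 → T at (7,5); v=(1,-2)
4. t=1 → R at (8,3); v=(-1,-2)

Final position: (8,3)
Wall sequence: TBTR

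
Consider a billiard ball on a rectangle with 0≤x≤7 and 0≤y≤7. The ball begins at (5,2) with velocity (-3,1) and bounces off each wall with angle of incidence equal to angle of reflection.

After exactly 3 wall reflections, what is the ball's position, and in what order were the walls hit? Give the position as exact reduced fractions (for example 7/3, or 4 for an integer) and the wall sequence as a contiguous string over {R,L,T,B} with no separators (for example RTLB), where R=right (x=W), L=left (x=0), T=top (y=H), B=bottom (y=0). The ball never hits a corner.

1. t=5/3 → L at (0,11/3); v=(3,1)
2. t=7/3 → R at (7,6); v=(-3,1)
3. t=1 → T at (4,7); v=(-3,-1)

Final position: (4,7)
Wall sequence: LRT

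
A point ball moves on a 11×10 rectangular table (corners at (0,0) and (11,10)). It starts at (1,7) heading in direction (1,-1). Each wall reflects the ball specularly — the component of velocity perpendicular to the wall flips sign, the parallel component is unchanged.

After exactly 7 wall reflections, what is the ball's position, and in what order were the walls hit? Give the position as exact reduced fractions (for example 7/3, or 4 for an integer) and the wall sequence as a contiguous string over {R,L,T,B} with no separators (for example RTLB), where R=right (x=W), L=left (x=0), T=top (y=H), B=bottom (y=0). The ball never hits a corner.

Final position: (6,10)
Wall sequence: BRTLBRT

1. t=7 → B at (8,0); v=(1,1)
2. t=3 → R at (11,3); v=(-1,1)
3. t=7 → T at (4,10); v=(-1,-1)
4. t=4 → L at (0,6); v=(1,-1)
5. t=6 → B at (6,0); v=(1,1)
6. t=5 → R at (11,5); v=(-1,1)
7. t=5 → T at (6,10); v=(-1,-1)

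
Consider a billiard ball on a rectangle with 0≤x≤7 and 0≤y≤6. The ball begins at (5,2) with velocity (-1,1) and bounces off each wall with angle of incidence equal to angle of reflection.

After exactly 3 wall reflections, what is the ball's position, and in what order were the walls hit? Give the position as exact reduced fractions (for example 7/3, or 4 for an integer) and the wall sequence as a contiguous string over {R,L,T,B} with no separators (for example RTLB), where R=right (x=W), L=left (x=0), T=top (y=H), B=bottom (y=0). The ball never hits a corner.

Final position: (5,0)
Wall sequence: TLB

1. t=4 → T at (1,6); v=(-1,-1)
2. t=1 → L at (0,5); v=(1,-1)
3. t=5 → B at (5,0); v=(1,1)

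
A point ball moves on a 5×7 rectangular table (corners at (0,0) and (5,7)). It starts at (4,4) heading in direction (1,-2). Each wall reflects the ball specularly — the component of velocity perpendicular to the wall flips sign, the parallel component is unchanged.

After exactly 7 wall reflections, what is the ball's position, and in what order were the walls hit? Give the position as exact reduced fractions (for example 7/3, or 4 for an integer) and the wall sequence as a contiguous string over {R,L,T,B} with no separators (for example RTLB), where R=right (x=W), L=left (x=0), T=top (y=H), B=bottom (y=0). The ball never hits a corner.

Final position: (7/2,7)
Wall sequence: RBTLBRT

1. t=1 → R at (5,2); v=(-1,-2)
2. t=1 → B at (4,0); v=(-1,2)
3. t=7/2 → T at (1/2,7); v=(-1,-2)
4. t=1/2 → L at (0,6); v=(1,-2)
5. t=3 → B at (3,0); v=(1,2)
6. t=2 → R at (5,4); v=(-1,2)
7. t=3/2 → T at (7/2,7); v=(-1,-2)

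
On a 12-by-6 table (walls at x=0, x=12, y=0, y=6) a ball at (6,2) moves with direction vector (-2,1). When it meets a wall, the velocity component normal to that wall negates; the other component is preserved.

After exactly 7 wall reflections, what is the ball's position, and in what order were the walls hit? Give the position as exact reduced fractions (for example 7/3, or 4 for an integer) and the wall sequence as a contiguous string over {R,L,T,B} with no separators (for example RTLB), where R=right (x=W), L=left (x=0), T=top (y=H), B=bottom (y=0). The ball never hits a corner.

Final position: (12,1)
Wall sequence: LTRBLTR

1. t=3 → L at (0,5); v=(2,1)
2. t=1 → T at (2,6); v=(2,-1)
3. t=5 → R at (12,1); v=(-2,-1)
4. t=1 → B at (10,0); v=(-2,1)
5. t=5 → L at (0,5); v=(2,1)
6. t=1 → T at (2,6); v=(2,-1)
7. t=5 → R at (12,1); v=(-2,-1)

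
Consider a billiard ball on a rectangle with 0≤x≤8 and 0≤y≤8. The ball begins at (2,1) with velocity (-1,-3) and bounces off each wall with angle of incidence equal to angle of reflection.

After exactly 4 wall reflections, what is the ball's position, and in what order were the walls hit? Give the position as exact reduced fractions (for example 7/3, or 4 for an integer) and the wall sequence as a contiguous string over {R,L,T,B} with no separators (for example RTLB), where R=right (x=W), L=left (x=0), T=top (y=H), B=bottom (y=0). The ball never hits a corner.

Final position: (11/3,0)
Wall sequence: BLTB

1. t=1/3 → B at (5/3,0); v=(-1,3)
2. t=5/3 → L at (0,5); v=(1,3)
3. t=1 → T at (1,8); v=(1,-3)
4. t=8/3 → B at (11/3,0); v=(1,3)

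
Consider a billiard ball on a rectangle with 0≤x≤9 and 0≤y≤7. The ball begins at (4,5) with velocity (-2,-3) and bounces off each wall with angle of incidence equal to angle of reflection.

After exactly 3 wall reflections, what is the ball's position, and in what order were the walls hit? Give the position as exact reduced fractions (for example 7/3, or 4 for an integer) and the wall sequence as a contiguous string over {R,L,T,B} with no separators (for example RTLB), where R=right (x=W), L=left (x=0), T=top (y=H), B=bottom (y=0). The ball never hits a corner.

1. t=5/3 → B at (2/3,0); v=(-2,3)
2. t=1/3 → L at (0,1); v=(2,3)
3. t=2 → T at (4,7); v=(2,-3)

Final position: (4,7)
Wall sequence: BLT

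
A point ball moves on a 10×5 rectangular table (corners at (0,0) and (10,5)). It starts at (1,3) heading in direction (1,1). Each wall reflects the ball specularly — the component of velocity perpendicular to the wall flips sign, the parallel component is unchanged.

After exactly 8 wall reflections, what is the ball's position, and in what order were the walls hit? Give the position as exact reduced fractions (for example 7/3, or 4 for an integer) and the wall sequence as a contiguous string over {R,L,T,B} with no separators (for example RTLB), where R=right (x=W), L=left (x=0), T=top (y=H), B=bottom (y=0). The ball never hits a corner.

1. t=2 → T at (3,5); v=(1,-1)
2. t=5 → B at (8,0); v=(1,1)
3. t=2 → R at (10,2); v=(-1,1)
4. t=3 → T at (7,5); v=(-1,-1)
5. t=5 → B at (2,0); v=(-1,1)
6. t=2 → L at (0,2); v=(1,1)
7. t=3 → T at (3,5); v=(1,-1)
8. t=5 → B at (8,0); v=(1,1)

Final position: (8,0)
Wall sequence: TBRTBLTB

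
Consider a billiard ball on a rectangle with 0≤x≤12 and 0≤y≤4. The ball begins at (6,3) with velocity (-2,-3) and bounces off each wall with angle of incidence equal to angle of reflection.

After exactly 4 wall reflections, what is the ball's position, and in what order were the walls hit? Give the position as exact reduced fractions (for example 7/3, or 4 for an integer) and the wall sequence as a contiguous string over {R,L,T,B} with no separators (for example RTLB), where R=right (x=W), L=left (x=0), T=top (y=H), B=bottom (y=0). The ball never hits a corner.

1. t=1 → B at (4,0); v=(-2,3)
2. t=4/3 → T at (4/3,4); v=(-2,-3)
3. t=2/3 → L at (0,2); v=(2,-3)
4. t=2/3 → B at (4/3,0); v=(2,3)

Final position: (4/3,0)
Wall sequence: BTLB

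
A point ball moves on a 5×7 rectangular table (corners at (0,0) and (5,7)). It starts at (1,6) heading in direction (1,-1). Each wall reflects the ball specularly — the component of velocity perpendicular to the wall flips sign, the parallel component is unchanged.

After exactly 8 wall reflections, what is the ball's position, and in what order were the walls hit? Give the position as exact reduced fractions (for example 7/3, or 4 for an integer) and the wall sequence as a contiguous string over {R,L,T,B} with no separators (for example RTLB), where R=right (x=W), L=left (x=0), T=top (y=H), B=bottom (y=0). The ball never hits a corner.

1. t=4 → R at (5,2); v=(-1,-1)
2. t=2 → B at (3,0); v=(-1,1)
3. t=3 → L at (0,3); v=(1,1)
4. t=4 → T at (4,7); v=(1,-1)
5. t=1 → R at (5,6); v=(-1,-1)
6. t=5 → L at (0,1); v=(1,-1)
7. t=1 → B at (1,0); v=(1,1)
8. t=4 → R at (5,4); v=(-1,1)

Final position: (5,4)
Wall sequence: RBLTRLBR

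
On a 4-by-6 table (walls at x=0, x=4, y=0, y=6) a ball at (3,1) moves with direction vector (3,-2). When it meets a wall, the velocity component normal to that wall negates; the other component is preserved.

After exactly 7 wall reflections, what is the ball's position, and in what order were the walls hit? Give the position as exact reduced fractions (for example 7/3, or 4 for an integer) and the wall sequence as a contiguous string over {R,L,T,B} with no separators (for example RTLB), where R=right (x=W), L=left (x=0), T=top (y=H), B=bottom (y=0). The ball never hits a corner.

1. t=1/3 → R at (4,1/3); v=(-3,-2)
2. t=1/6 → B at (7/2,0); v=(-3,2)
3. t=7/6 → L at (0,7/3); v=(3,2)
4. t=4/3 → R at (4,5); v=(-3,2)
5. t=1/2 → T at (5/2,6); v=(-3,-2)
6. t=5/6 → L at (0,13/3); v=(3,-2)
7. t=4/3 → R at (4,5/3); v=(-3,-2)

Final position: (4,5/3)
Wall sequence: RBLRTLR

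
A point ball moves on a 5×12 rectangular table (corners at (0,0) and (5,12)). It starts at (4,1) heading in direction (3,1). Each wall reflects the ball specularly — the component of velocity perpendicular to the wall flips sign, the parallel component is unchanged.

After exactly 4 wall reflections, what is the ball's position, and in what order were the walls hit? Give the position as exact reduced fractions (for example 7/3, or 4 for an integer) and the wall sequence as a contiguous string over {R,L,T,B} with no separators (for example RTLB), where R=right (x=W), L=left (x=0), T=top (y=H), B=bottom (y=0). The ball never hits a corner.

Final position: (0,19/3)
Wall sequence: RLRL

1. t=1/3 → R at (5,4/3); v=(-3,1)
2. t=5/3 → L at (0,3); v=(3,1)
3. t=5/3 → R at (5,14/3); v=(-3,1)
4. t=5/3 → L at (0,19/3); v=(3,1)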